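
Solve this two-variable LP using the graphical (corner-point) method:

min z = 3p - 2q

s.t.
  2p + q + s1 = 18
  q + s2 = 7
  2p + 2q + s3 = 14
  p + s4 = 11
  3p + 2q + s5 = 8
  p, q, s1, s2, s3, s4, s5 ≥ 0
Each vertex is the intersection of two constraint boundaries that also satisfies all remaining constraints:
  p = 0 and q = 0 → (0, 0)
  3p + 2q = 8 and q = 0 → (2.667, 0)
  3p + 2q = 8 and p = 0 → (0, 4)

Evaluating z = 3p - 2q at each vertex:
  (0, 0): z = 0
  (2.667, 0): z = 8
  (0, 4): z = -8

The minimum is at (0, 4) with z = -8.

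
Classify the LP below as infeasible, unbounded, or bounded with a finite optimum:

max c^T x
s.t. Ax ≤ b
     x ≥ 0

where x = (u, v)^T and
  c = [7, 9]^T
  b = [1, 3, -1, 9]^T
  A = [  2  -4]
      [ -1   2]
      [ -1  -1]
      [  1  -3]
Feasible point: (0, 1) satisfies every constraint, so the LP is feasible.
Direction d = (2, 1): for each constraint row a, a·d ≤ 0 —
  (2)(2) + (-4)(1) = 0 ≤ 0
  (-1)(2) + (2)(1) = 0 ≤ 0
  (-1)(2) + (-1)(1) = -3 ≤ 0
  (1)(2) + (-3)(1) = -1 ≤ 0
and d ≥ 0, so (0, 1) + t·d stays feasible for every t ≥ 0. Along this ray z = 7u + 9v changes by 23 per unit t, so z → +∞.

The LP is unbounded; z can be made arbitrarily large.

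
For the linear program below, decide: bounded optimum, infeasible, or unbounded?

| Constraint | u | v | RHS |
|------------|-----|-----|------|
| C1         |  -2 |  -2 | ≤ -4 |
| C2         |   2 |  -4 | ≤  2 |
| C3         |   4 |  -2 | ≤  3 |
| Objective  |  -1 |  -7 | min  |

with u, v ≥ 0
Feasible point: (0, 2) satisfies every constraint, so the LP is feasible.
Direction d = (0, 1): for each constraint row a, a·d ≤ 0 —
  (-2)(0) + (-2)(1) = -2 ≤ 0
  (2)(0) + (-4)(1) = -4 ≤ 0
  (4)(0) + (-2)(1) = -2 ≤ 0
and d ≥ 0, so (0, 2) + t·d stays feasible for every t ≥ 0. Along this ray z = -u - 7v changes by -7 per unit t, so z → −∞.

The LP is unbounded; z can be made arbitrarily small.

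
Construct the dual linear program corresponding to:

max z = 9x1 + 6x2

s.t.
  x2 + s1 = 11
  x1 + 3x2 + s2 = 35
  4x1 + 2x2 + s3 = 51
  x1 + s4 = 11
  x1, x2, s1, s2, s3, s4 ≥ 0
Minimize: z = 11y1 + 35y2 + 51y3 + 11y4

Subject to:
  C1: -y2 - 4y3 - y4 ≤ -9
  C2: -y1 - 3y2 - 2y3 ≤ -6
  y1, y2, y3, y4 ≥ 0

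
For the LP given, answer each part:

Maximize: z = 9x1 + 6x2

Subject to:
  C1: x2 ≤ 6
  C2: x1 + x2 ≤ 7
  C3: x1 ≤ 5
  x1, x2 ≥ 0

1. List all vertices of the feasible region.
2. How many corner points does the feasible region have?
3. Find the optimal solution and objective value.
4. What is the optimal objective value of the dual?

1. (0, 0), (5, 0), (5, 2), (1, 6), (0, 6)
2. 5
3. x1 = 5, x2 = 2, z = 57
4. 57 (by strong duality, equal to the primal optimum)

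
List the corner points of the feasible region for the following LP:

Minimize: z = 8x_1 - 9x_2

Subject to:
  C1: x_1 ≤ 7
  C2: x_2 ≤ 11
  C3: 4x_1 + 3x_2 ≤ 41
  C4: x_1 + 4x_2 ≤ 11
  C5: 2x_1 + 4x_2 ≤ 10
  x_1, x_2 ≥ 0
Each vertex is the intersection of two constraint boundaries that also satisfies all remaining constraints:
  x_1 = 0 and x_2 = 0 → (0, 0)
  2x_1 + 4x_2 = 10 and x_2 = 0 → (5, 0)
  2x_1 + 4x_2 = 10 and x_1 = 0 → (0, 2.5)

Vertices: (0, 0), (5, 0), (0, 2.5)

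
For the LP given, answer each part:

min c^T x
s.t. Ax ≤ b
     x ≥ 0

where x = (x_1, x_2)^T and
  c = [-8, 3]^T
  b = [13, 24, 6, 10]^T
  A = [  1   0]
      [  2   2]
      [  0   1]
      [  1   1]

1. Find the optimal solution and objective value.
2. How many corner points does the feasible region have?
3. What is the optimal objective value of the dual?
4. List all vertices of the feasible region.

1. x_1 = 10, x_2 = 0, z = -80
2. 4
3. -80 (by strong duality, equal to the primal optimum)
4. (0, 0), (10, 0), (4, 6), (0, 6)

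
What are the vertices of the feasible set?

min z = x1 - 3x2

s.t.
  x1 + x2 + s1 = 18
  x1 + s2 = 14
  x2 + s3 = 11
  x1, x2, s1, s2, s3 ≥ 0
Each vertex is the intersection of two constraint boundaries that also satisfies all remaining constraints:
  x1 = 0 and x2 = 0 → (0, 0)
  x1 = 14 and x2 = 0 → (14, 0)
  x1 + x2 = 18 and x1 = 14 → (14, 4)
  x1 + x2 = 18 and x2 = 11 → (7, 11)
  x2 = 11 and x1 = 0 → (0, 11)

Vertices: (0, 0), (14, 0), (14, 4), (7, 11), (0, 11)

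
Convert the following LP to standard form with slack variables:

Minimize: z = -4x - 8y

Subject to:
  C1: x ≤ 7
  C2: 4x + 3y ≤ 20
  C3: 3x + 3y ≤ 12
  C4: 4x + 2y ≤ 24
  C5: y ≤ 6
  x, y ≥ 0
min z = -4x - 8y

s.t.
  x + s1 = 7
  4x + 3y + s2 = 20
  3x + 3y + s3 = 12
  4x + 2y + s4 = 24
  y + s5 = 6
  x, y, s1, s2, s3, s4, s5 ≥ 0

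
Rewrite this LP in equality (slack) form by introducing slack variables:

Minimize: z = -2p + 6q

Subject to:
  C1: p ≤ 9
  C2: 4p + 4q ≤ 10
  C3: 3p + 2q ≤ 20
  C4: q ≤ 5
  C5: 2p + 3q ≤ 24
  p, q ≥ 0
min z = -2p + 6q

s.t.
  p + s1 = 9
  4p + 4q + s2 = 10
  3p + 2q + s3 = 20
  q + s4 = 5
  2p + 3q + s5 = 24
  p, q, s1, s2, s3, s4, s5 ≥ 0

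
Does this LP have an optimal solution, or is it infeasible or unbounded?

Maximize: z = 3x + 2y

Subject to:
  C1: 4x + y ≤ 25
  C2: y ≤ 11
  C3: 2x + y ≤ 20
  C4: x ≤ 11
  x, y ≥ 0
The point (3.5, 11) satisfies every constraint, so the LP is feasible; the constraints give x ≤ 11 and y ≤ 11, which with x, y ≥ 0 keep the feasible region inside a bounded box. A feasible, bounded LP attains a finite optimum at a vertex.

Evaluating z = 3x + 2y at each vertex:
  (0, 0): z = 0
  (6.25, 0): z = 18.75
  (3.5, 11): z = 32.5
  (0, 11): z = 22

Feasible with finite optimum z* = 32.5 at (3.5, 11).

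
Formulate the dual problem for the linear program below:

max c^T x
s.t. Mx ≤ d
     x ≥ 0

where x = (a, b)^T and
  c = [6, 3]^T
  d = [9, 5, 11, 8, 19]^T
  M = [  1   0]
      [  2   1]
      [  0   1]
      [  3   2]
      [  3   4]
Minimize: z = 9y1 + 5y2 + 11y3 + 8y4 + 19y5

Subject to:
  C1: -y1 - 2y2 - 3y4 - 3y5 ≤ -6
  C2: -y2 - y3 - 2y4 - 4y5 ≤ -3
  y1, y2, y3, y4, y5 ≥ 0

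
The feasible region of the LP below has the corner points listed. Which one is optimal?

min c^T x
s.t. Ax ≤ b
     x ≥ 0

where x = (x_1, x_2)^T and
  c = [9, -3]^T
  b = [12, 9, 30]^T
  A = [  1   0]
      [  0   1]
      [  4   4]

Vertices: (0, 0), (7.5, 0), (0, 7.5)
Evaluating z = 9x_1 - 3x_2 at each vertex:
  (0, 0): z = 0
  (7.5, 0): z = 67.5
  (0, 7.5): z = -22.5

The smallest value is z = -22.5, attained at (0, 7.5).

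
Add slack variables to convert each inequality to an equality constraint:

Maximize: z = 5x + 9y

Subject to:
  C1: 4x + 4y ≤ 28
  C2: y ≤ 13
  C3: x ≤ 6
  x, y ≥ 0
max z = 5x + 9y

s.t.
  4x + 4y + s1 = 28
  y + s2 = 13
  x + s3 = 6
  x, y, s1, s2, s3 ≥ 0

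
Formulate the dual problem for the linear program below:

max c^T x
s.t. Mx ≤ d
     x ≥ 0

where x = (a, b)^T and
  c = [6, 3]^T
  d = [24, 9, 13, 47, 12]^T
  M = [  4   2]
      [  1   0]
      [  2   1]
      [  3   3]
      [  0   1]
Minimize: z = 24y1 + 9y2 + 13y3 + 47y4 + 12y5

Subject to:
  C1: -4y1 - y2 - 2y3 - 3y4 ≤ -6
  C2: -2y1 - y3 - 3y4 - y5 ≤ -3
  y1, y2, y3, y4, y5 ≥ 0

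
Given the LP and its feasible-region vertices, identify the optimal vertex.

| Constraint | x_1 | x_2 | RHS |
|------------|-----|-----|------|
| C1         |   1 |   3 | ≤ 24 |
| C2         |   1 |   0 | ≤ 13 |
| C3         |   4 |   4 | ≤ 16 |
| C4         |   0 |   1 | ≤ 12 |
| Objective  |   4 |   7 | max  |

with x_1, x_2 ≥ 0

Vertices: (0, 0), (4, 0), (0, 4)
Evaluating z = 4x_1 + 7x_2 at each vertex:
  (0, 0): z = 0
  (4, 0): z = 16
  (0, 4): z = 28

The largest value is z = 28, attained at (0, 4).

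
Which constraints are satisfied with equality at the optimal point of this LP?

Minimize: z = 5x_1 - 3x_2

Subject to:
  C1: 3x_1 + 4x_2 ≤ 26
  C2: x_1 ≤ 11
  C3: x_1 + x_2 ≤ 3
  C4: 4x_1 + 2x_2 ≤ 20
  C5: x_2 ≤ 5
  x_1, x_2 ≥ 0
Optimal: x_1 = 0, x_2 = 3
Slack at optimum:
  C1: slack = 14
  C2: slack = 11
  C3: slack = 0 (binding)
  C4: slack = 14
  C5: slack = 2
  x_1 ≥ 0: x_1 = 0 (binding)
  x_2 ≥ 0: x_2 = 3
Binding constraints: C3, x_1 ≥ 0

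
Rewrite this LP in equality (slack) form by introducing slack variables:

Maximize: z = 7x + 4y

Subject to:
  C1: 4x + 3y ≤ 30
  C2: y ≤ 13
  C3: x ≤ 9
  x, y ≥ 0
max z = 7x + 4y

s.t.
  4x + 3y + s1 = 30
  y + s2 = 13
  x + s3 = 9
  x, y, s1, s2, s3 ≥ 0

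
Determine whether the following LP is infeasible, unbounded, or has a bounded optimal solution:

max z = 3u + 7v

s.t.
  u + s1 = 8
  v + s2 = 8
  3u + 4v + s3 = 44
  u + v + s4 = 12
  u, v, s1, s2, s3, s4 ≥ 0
The point (4, 8) satisfies every constraint, so the LP is feasible; the constraints give u ≤ 8 and v ≤ 8, which with u, v ≥ 0 keep the feasible region inside a bounded box. A feasible, bounded LP attains a finite optimum at a vertex.

Feasible with finite optimum z* = 68 at (4, 8).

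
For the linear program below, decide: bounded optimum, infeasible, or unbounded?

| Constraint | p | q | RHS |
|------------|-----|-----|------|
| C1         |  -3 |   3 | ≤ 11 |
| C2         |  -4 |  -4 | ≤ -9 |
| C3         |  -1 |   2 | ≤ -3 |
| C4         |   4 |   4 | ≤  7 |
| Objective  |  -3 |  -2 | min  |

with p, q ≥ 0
C4 requires 4p + 4q ≤ 7, while C2 (-4p - 4q ≤ -9) is equivalent to 4p + 4q ≥ 9. Together they would need 9 ≤ 4p + 4q ≤ 7, which is impossible since 9 > 7. No point satisfies all constraints.

The feasible region is empty; the LP is infeasible.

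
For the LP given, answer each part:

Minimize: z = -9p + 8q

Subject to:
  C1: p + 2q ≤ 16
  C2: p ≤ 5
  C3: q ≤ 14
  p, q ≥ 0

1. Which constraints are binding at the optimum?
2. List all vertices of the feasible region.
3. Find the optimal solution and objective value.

1. C2, q ≥ 0
2. (0, 0), (5, 0), (5, 5.5), (0, 8)
3. p = 5, q = 0, z = -45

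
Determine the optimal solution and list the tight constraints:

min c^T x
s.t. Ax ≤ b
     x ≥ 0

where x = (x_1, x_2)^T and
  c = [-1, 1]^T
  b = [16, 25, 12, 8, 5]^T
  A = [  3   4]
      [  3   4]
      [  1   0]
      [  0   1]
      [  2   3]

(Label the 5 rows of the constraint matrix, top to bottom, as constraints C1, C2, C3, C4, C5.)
Optimal: x_1 = 2.5, x_2 = 0
Slack at optimum:
  C1: slack = 8.5
  C2: slack = 17.5
  C3: slack = 9.5
  C4: slack = 8
  C5: slack = 0 (binding)
  x_1 ≥ 0: x_1 = 2.5
  x_2 ≥ 0: x_2 = 0 (binding)
Binding constraints: C5, x_2 ≥ 0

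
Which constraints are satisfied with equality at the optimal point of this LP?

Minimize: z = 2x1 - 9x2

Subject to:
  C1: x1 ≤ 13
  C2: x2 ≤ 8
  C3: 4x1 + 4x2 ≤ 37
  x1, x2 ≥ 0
Optimal: x1 = 0, x2 = 8
Binding: C2, x1 ≥ 0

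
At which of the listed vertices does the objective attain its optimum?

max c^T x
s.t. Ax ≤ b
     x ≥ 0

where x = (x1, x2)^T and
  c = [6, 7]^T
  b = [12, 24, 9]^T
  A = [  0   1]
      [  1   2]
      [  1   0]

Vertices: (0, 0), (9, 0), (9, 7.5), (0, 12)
(9, 7.5) with z = 106.5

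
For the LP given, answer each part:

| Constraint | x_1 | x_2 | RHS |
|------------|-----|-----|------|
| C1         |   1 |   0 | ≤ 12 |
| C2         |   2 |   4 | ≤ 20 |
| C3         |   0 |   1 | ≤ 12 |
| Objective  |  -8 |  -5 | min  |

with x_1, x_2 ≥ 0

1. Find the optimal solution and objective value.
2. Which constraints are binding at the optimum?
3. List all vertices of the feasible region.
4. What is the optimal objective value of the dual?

1. x_1 = 10, x_2 = 0, z = -80
2. C2, x_2 ≥ 0
3. (0, 0), (10, 0), (0, 5)
4. -80 (by strong duality, equal to the primal optimum)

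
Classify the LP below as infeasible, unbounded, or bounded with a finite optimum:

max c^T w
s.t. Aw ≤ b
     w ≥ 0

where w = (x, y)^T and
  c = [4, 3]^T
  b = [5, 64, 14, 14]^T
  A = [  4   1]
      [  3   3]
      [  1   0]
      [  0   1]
The point (0, 5) satisfies every constraint, so the LP is feasible; the constraints give x ≤ 14 and y ≤ 14, which with x, y ≥ 0 keep the feasible region inside a bounded box. A feasible, bounded LP attains a finite optimum at a vertex.

Bounded optimum: z* = 15 at (0, 5).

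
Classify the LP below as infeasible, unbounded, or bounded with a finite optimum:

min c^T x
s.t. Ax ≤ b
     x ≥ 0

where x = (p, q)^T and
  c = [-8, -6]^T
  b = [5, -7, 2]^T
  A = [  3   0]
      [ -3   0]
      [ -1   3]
One constraint requires 3p ≤ 5, while the constraint -3p ≤ -7 is equivalent to 3p ≥ 7. Together they would need 7 ≤ 3p ≤ 5, which is impossible since 7 > 5. No point satisfies all constraints.

Infeasible — the constraint set is empty.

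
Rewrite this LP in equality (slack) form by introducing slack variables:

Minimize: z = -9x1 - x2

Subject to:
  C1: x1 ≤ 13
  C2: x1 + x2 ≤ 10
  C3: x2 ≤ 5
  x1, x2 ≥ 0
min z = -9x1 - x2

s.t.
  x1 + s1 = 13
  x1 + x2 + s2 = 10
  x2 + s3 = 5
  x1, x2, s1, s2, s3 ≥ 0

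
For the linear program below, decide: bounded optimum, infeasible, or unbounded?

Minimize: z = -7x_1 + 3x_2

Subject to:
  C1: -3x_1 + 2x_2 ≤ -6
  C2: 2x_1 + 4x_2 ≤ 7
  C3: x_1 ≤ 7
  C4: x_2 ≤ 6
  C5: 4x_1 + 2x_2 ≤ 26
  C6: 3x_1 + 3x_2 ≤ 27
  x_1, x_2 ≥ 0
The point (3.5, 0) satisfies every constraint, so the LP is feasible; the constraints give x_1 ≤ 7 and x_2 ≤ 6, which with x_1, x_2 ≥ 0 keep the feasible region inside a bounded box. A feasible, bounded LP attains a finite optimum at a vertex.

Evaluating z = -7x_1 + 3x_2 at each vertex:
  (2, 0): z = -14
  (3.5, 0): z = -24.5
  (2.375, 0.5625): z = -14.94

Bounded optimum: z* = -24.5 at (3.5, 0).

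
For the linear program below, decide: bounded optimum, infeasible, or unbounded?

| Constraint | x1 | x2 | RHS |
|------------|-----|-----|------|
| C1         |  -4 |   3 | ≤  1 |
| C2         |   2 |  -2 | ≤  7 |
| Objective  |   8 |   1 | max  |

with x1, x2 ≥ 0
Feasible point: (0, 0) satisfies every constraint, so the LP is feasible.
Direction d = (1, 1): for each constraint row a, a·d ≤ 0 —
  (-4)(1) + (3)(1) = -1 ≤ 0
  (2)(1) + (-2)(1) = 0 ≤ 0
and d ≥ 0, so (0, 0) + t·d stays feasible for every t ≥ 0. Along this ray z = 8x1 + x2 changes by 9 per unit t, so z → +∞.

The LP is unbounded; z can be made arbitrarily large.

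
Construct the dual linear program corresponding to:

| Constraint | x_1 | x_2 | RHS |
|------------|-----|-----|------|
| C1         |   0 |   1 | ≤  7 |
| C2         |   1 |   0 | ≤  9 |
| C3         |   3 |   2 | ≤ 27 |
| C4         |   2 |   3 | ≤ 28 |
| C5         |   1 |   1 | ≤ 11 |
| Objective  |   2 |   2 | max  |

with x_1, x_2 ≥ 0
Minimize: z = 7y1 + 9y2 + 27y3 + 28y4 + 11y5

Subject to:
  C1: -y2 - 3y3 - 2y4 - y5 ≤ -2
  C2: -y1 - 2y3 - 3y4 - y5 ≤ -2
  y1, y2, y3, y4, y5 ≥ 0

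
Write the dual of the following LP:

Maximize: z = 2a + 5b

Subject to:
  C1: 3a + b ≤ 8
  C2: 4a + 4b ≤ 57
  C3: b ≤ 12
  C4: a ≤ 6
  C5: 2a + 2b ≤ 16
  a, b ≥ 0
Minimize: z = 8y1 + 57y2 + 12y3 + 6y4 + 16y5

Subject to:
  C1: -3y1 - 4y2 - y4 - 2y5 ≤ -2
  C2: -y1 - 4y2 - y3 - 2y5 ≤ -5
  y1, y2, y3, y4, y5 ≥ 0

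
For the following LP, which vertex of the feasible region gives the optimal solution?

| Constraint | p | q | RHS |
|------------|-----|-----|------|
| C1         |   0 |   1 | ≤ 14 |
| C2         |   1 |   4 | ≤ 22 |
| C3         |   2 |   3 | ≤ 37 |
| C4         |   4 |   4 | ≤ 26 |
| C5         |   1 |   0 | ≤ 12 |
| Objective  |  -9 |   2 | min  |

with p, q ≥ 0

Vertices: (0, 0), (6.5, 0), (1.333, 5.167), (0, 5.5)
Evaluating z = -9p + 2q at each vertex:
  (0, 0): z = 0
  (6.5, 0): z = -58.5
  (1.333, 5.167): z = -1.667
  (0, 5.5): z = 11

The smallest value is z = -58.5, attained at (6.5, 0).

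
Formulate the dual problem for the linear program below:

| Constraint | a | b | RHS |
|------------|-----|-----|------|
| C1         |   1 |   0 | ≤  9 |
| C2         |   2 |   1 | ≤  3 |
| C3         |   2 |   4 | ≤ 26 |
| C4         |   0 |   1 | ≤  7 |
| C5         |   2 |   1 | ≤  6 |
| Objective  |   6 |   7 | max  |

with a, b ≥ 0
Minimize: z = 9y1 + 3y2 + 26y3 + 7y4 + 6y5

Subject to:
  C1: -y1 - 2y2 - 2y3 - 2y5 ≤ -6
  C2: -y2 - 4y3 - y4 - y5 ≤ -7
  y1, y2, y3, y4, y5 ≥ 0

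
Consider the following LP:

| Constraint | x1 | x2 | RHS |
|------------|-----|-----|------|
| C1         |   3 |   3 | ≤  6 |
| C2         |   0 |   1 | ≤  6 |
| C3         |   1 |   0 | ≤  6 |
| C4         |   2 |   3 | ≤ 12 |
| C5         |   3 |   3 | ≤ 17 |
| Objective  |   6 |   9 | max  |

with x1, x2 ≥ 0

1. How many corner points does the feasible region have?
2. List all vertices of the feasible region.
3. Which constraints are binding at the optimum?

1. 3
2. (0, 0), (2, 0), (0, 2)
3. C1, x1 ≥ 0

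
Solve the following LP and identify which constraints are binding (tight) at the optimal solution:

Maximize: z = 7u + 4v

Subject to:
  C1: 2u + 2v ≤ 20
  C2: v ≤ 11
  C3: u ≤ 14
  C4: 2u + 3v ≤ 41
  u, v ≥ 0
Optimal: u = 10, v = 0
Slack at optimum:
  C1: slack = 0 (binding)
  C2: slack = 11
  C3: slack = 4
  C4: slack = 21
  u ≥ 0: u = 10
  v ≥ 0: v = 0 (binding)
Binding constraints: C1, v ≥ 0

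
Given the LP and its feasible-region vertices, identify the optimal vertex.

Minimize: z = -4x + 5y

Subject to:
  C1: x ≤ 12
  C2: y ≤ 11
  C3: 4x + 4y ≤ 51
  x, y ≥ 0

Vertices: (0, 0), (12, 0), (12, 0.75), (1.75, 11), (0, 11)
Evaluating z = -4x + 5y at each vertex:
  (0, 0): z = 0
  (12, 0): z = -48
  (12, 0.75): z = -44.25
  (1.75, 11): z = 48
  (0, 11): z = 55

The smallest value is z = -48, attained at (12, 0).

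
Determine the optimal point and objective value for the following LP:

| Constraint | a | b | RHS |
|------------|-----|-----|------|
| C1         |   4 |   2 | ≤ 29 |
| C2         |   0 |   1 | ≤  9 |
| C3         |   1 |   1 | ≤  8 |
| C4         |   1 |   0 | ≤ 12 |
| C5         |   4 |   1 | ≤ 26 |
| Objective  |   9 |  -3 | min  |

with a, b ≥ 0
Each vertex is the intersection of two constraint boundaries that also satisfies all remaining constraints:
  a = 0 and b = 0 → (0, 0)
  4a + b = 26 and b = 0 → (6.5, 0)
  a + b = 8 and 4a + b = 26 → (6, 2)
  a + b = 8 and a = 0 → (0, 8)

Evaluating z = 9a - 3b at each vertex:
  (0, 0): z = 0
  (6.5, 0): z = 58.5
  (6, 2): z = 48
  (0, 8): z = -24

The minimum is at (0, 8) with z = -24.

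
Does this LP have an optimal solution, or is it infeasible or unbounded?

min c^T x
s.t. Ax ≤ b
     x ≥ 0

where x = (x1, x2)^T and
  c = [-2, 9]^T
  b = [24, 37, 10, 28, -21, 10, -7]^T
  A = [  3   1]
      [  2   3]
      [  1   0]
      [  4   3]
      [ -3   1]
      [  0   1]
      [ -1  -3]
The point (7, 0) satisfies every constraint, so the LP is feasible; the constraints give x1 ≤ 10 and x2 ≤ 10, which with x1, x2 ≥ 0 keep the feasible region inside a bounded box. A feasible, bounded LP attains a finite optimum at a vertex.

Evaluating z = -2x1 + 9x2 at each vertex:
  (7, 0): z = -14

The LP has an optimal solution: (7, 0) with z = -14.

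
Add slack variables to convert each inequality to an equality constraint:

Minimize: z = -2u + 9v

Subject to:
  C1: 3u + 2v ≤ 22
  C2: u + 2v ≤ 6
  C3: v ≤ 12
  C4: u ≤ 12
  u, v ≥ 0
min z = -2u + 9v

s.t.
  3u + 2v + s1 = 22
  u + 2v + s2 = 6
  v + s3 = 12
  u + s4 = 12
  u, v, s1, s2, s3, s4 ≥ 0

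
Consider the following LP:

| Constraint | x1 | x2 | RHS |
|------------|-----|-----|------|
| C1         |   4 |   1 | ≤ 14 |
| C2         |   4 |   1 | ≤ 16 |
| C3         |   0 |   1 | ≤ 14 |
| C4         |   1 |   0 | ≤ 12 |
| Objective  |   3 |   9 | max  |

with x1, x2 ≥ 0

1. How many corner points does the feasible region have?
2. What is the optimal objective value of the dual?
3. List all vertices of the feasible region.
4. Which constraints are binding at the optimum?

1. 3
2. 126 (by strong duality, equal to the primal optimum)
3. (0, 0), (3.5, 0), (0, 14)
4. C1, C3, x1 ≥ 0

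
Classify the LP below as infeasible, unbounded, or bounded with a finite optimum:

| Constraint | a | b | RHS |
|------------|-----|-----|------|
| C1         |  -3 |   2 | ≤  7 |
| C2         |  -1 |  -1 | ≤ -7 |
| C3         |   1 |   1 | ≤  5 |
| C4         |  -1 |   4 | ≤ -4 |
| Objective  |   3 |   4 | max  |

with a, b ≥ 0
C3 requires a + b ≤ 5, while C2 (-a - b ≤ -7) is equivalent to a + b ≥ 7. Together they would need 7 ≤ a + b ≤ 5, which is impossible since 7 > 5. No point satisfies all constraints.

Infeasible: no point satisfies all constraints simultaneously.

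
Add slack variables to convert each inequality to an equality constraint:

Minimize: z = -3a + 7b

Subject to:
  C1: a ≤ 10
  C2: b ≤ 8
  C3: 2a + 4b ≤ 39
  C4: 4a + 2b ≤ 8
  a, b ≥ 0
min z = -3a + 7b

s.t.
  a + s1 = 10
  b + s2 = 8
  2a + 4b + s3 = 39
  4a + 2b + s4 = 8
  a, b, s1, s2, s3, s4 ≥ 0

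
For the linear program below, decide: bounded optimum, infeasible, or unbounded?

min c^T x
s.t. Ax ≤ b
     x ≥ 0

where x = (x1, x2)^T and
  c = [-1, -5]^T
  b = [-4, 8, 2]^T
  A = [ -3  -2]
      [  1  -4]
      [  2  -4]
Feasible point: (0, 2) satisfies every constraint, so the LP is feasible.
Direction d = (0, 1): for each constraint row a, a·d ≤ 0 —
  (-3)(0) + (-2)(1) = -2 ≤ 0
  (1)(0) + (-4)(1) = -4 ≤ 0
  (2)(0) + (-4)(1) = -4 ≤ 0
and d ≥ 0, so (0, 2) + t·d stays feasible for every t ≥ 0. Along this ray z = -x1 - 5x2 changes by -5 per unit t, so z → −∞.

The LP is unbounded; z can be made arbitrarily small.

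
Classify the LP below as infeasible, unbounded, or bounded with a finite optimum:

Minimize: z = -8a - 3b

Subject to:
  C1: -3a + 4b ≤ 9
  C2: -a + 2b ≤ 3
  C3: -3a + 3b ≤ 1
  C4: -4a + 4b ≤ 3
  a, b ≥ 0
Feasible point: (0, 0) satisfies every constraint, so the LP is feasible.
Direction d = (1, 0): for each constraint row a, a·d ≤ 0 —
  (-3)(1) + (4)(0) = -3 ≤ 0
  (-1)(1) + (2)(0) = -1 ≤ 0
  (-3)(1) + (3)(0) = -3 ≤ 0
  (-4)(1) + (4)(0) = -4 ≤ 0
and d ≥ 0, so (0, 0) + t·d stays feasible for every t ≥ 0. Along this ray z = -8a - 3b changes by -8 per unit t, so z → −∞.

Unbounded — the objective can decrease without bound over the feasible region.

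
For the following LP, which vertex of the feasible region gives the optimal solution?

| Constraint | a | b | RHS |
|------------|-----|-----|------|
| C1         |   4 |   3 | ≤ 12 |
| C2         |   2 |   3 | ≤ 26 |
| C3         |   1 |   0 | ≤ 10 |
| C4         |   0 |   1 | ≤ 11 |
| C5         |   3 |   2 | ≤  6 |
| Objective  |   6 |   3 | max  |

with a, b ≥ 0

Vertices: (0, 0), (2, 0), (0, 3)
Evaluating z = 6a + 3b at each vertex:
  (0, 0): z = 0
  (2, 0): z = 12
  (0, 3): z = 9

The largest value is z = 12, attained at (2, 0).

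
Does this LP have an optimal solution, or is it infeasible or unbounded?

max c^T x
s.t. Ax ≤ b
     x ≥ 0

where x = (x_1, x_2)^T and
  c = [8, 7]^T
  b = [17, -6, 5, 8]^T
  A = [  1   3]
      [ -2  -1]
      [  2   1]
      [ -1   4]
One constraint requires 2x_1 + x_2 ≤ 5, while the constraint -2x_1 - x_2 ≤ -6 is equivalent to 2x_1 + x_2 ≥ 6. Together they would need 6 ≤ 2x_1 + x_2 ≤ 5, which is impossible since 6 > 5. No point satisfies all constraints.

Infeasible: no point satisfies all constraints simultaneously.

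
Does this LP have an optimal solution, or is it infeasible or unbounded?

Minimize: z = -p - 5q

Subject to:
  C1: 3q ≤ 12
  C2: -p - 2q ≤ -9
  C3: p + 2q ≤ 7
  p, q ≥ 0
C3 requires p + 2q ≤ 7, while C2 (-p - 2q ≤ -9) is equivalent to p + 2q ≥ 9. Together they would need 9 ≤ p + 2q ≤ 7, which is impossible since 9 > 7. No point satisfies all constraints.

The feasible region is empty; the LP is infeasible.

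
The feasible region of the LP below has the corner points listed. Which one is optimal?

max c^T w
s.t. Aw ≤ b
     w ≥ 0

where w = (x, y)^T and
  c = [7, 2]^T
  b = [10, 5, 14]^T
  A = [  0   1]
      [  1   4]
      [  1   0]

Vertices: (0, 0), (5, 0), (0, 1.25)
Evaluating z = 7x + 2y at each vertex:
  (0, 0): z = 0
  (5, 0): z = 35
  (0, 1.25): z = 2.5

The largest value is z = 35, attained at (5, 0).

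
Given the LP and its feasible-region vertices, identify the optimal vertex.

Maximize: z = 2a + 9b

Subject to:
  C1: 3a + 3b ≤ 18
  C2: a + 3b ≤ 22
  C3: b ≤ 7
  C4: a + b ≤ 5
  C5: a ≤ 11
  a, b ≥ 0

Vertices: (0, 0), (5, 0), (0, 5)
Evaluating z = 2a + 9b at each vertex:
  (0, 0): z = 0
  (5, 0): z = 10
  (0, 5): z = 45

The largest value is z = 45, attained at (0, 5).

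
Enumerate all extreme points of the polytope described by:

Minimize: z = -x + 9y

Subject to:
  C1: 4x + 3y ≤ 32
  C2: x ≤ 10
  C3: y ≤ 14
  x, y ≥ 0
Each vertex is the intersection of two constraint boundaries that also satisfies all remaining constraints:
  x = 0 and y = 0 → (0, 0)
  4x + 3y = 32 and y = 0 → (8, 0)
  4x + 3y = 32 and x = 0 → (0, 10.67)

Vertices: (0, 0), (8, 0), (0, 10.67)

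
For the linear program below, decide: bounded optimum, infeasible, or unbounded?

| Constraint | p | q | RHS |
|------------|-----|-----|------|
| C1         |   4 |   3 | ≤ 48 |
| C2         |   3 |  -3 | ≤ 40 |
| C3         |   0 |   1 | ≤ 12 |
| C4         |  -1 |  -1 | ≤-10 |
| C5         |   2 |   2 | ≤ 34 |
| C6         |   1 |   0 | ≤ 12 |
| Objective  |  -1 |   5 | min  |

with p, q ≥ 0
The point (12, 0) satisfies every constraint, so the LP is feasible; the constraints give p ≤ 12 and q ≤ 12, which with p, q ≥ 0 keep the feasible region inside a bounded box. A feasible, bounded LP attains a finite optimum at a vertex.

Evaluating z = -p + 5q at each vertex:
  (10, 0): z = -10
  (12, 0): z = -12
  (3, 12): z = 57
  (0, 12): z = 60
  (0, 10): z = 50

Feasible with finite optimum z* = -12 at (12, 0).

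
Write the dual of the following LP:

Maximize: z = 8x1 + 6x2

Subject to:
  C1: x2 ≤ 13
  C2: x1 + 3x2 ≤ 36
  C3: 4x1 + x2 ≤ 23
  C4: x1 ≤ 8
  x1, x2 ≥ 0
Minimize: z = 13y1 + 36y2 + 23y3 + 8y4

Subject to:
  C1: -y2 - 4y3 - y4 ≤ -8
  C2: -y1 - 3y2 - y3 ≤ -6
  y1, y2, y3, y4 ≥ 0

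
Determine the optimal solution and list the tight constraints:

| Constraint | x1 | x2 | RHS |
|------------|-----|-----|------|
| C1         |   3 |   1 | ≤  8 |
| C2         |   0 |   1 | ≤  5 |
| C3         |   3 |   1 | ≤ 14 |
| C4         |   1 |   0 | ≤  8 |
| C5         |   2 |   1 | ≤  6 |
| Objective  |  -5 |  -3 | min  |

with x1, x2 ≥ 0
Optimal: x1 = 0.5, x2 = 5
Slack at optimum:
  C1: slack = 1.5
  C2: slack = 0 (binding)
  C3: slack = 7.5
  C4: slack = 7.5
  C5: slack = 0 (binding)
  x1 ≥ 0: x1 = 0.5
  x2 ≥ 0: x2 = 5
Binding constraints: C2, C5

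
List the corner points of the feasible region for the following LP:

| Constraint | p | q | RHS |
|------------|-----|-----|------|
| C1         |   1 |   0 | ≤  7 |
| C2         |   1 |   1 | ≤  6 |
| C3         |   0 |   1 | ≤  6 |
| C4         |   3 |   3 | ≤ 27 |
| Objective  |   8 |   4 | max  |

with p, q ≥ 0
Each vertex is the intersection of two constraint boundaries that also satisfies all remaining constraints:
  p = 0 and q = 0 → (0, 0)
  p + q = 6 and q = 0 → (6, 0)
  p + q = 6 and q = 6 → (0, 6)

Vertices: (0, 0), (6, 0), (0, 6)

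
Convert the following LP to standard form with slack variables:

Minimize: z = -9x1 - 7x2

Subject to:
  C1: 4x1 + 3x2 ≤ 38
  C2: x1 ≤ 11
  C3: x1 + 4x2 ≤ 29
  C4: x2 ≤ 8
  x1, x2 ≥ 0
min z = -9x1 - 7x2

s.t.
  4x1 + 3x2 + s1 = 38
  x1 + s2 = 11
  x1 + 4x2 + s3 = 29
  x2 + s4 = 8
  x1, x2, s1, s2, s3, s4 ≥ 0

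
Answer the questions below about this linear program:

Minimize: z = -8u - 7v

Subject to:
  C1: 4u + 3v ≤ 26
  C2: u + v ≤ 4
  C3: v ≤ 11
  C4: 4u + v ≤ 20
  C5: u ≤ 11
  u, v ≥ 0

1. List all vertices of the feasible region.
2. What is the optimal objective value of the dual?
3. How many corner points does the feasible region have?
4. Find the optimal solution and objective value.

1. (0, 0), (4, 0), (0, 4)
2. -32 (by strong duality, equal to the primal optimum)
3. 3
4. u = 4, v = 0, z = -32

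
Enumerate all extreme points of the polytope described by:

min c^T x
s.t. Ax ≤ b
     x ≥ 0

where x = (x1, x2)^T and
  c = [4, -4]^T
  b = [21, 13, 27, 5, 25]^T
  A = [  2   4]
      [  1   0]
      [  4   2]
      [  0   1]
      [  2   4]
Each vertex is the intersection of two constraint boundaries that also satisfies all remaining constraints:
  x1 = 0 and x2 = 0 → (0, 0)
  4x1 + 2x2 = 27 and x2 = 0 → (6.75, 0)
  2x1 + 4x2 = 21 and 4x1 + 2x2 = 27 → (5.5, 2.5)
  2x1 + 4x2 = 21 and x2 = 5 → (0.5, 5)
  x2 = 5 and x1 = 0 → (0, 5)

Vertices: (0, 0), (6.75, 0), (5.5, 2.5), (0.5, 5), (0, 5)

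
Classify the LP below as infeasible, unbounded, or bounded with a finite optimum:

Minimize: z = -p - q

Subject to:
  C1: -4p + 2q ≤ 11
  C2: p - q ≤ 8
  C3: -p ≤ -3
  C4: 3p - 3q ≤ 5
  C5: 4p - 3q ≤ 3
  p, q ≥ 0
Feasible point: (3, 3) satisfies every constraint, so the LP is feasible.
Direction d = (1, 2): for each constraint row a, a·d ≤ 0 —
  (-4)(1) + (2)(2) = 0 ≤ 0
  (1)(1) + (-1)(2) = -1 ≤ 0
  (-1)(1) + (0)(2) = -1 ≤ 0
  (3)(1) + (-3)(2) = -3 ≤ 0
  (4)(1) + (-3)(2) = -2 ≤ 0
and d ≥ 0, so (3, 3) + t·d stays feasible for every t ≥ 0. Along this ray z = -p - q changes by -3 per unit t, so z → −∞.

Unbounded: there is a feasible ray along which z → −∞.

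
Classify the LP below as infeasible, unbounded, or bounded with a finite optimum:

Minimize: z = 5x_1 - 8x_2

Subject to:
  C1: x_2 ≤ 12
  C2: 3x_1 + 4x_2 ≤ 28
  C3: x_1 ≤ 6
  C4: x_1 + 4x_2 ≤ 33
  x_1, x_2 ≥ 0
The point (0, 7) satisfies every constraint, so the LP is feasible; the constraints give x_1 ≤ 6 and x_2 ≤ 12, which with x_1, x_2 ≥ 0 keep the feasible region inside a bounded box. A feasible, bounded LP attains a finite optimum at a vertex.

Evaluating z = 5x_1 - 8x_2 at each vertex:
  (0, 0): z = 0
  (6, 0): z = 30
  (6, 2.5): z = 10
  (0, 7): z = -56

Feasible with finite optimum z* = -56 at (0, 7).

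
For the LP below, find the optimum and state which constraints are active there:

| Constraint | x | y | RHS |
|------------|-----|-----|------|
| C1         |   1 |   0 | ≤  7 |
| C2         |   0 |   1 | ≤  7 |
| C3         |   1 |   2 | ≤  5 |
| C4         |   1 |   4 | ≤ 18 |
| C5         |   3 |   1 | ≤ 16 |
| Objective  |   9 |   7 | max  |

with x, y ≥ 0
Optimal: x = 5, y = 0
Binding: C3, y ≥ 0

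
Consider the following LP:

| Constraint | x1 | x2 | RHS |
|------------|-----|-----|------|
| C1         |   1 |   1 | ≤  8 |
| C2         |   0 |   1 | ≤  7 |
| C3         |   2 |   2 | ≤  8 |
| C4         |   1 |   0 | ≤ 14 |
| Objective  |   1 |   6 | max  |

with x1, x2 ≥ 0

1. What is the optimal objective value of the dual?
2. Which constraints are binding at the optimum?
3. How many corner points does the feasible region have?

1. 24 (by strong duality, equal to the primal optimum)
2. C3, x1 ≥ 0
3. 3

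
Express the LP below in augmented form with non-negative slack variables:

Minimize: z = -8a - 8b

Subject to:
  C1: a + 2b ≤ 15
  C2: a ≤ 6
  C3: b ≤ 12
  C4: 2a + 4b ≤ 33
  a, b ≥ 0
min z = -8a - 8b

s.t.
  a + 2b + s1 = 15
  a + s2 = 6
  b + s3 = 12
  2a + 4b + s4 = 33
  a, b, s1, s2, s3, s4 ≥ 0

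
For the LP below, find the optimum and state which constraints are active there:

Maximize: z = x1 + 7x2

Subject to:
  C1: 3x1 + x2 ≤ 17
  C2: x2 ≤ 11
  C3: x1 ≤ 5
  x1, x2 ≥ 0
Optimal: x1 = 2, x2 = 11
Binding: C1, C2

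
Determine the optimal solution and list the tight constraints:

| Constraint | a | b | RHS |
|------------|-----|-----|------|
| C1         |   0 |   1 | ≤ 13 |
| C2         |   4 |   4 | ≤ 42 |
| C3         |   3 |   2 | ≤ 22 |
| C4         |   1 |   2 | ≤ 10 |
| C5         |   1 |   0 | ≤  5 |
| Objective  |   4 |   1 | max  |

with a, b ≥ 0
Optimal: a = 5, b = 2.5
Slack at optimum:
  C1: slack = 10.5
  C2: slack = 12
  C3: slack = 2
  C4: slack = 0 (binding)
  C5: slack = 0 (binding)
  a ≥ 0: a = 5
  b ≥ 0: b = 2.5
Binding constraints: C4, C5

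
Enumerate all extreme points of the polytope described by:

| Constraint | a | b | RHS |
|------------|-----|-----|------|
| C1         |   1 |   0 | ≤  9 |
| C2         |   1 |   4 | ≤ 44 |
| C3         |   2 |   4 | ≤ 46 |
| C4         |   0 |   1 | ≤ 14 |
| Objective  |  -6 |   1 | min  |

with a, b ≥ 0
Each vertex is the intersection of two constraint boundaries that also satisfies all remaining constraints:
  a = 0 and b = 0 → (0, 0)
  a = 9 and b = 0 → (9, 0)
  a = 9 and 2a + 4b = 46 → (9, 7)
  a + 4b = 44 and 2a + 4b = 46 → (2, 10.5)
  a + 4b = 44 and a = 0 → (0, 11)

Vertices: (0, 0), (9, 0), (9, 7), (2, 10.5), (0, 11)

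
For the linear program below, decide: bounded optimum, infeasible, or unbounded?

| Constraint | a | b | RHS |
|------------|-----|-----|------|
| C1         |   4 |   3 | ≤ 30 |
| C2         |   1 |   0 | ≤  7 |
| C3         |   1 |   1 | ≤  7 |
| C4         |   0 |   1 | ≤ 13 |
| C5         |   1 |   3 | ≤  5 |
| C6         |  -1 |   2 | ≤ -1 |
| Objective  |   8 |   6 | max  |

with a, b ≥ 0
The point (5, 0) satisfies every constraint, so the LP is feasible; the constraints give a ≤ 7 and b ≤ 13, which with a, b ≥ 0 keep the feasible region inside a bounded box. A feasible, bounded LP attains a finite optimum at a vertex.

Evaluating z = 8a + 6b at each vertex:
  (1, 0): z = 8
  (5, 0): z = 40
  (2.6, 0.8): z = 25.6

The LP has an optimal solution: (5, 0) with z = 40.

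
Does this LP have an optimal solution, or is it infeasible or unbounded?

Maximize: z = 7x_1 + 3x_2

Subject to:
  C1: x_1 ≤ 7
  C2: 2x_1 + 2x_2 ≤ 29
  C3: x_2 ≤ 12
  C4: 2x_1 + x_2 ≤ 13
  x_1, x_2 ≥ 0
The point (6.5, 0) satisfies every constraint, so the LP is feasible; the constraints give x_1 ≤ 7 and x_2 ≤ 12, which with x_1, x_2 ≥ 0 keep the feasible region inside a bounded box. A feasible, bounded LP attains a finite optimum at a vertex.

Feasible with finite optimum z* = 45.5 at (6.5, 0).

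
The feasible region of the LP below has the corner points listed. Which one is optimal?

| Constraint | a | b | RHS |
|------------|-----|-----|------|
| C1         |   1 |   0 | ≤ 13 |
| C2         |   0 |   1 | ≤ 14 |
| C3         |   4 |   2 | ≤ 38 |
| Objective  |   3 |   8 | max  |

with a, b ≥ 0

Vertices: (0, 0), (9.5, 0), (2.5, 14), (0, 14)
Evaluating z = 3a + 8b at each vertex:
  (0, 0): z = 0
  (9.5, 0): z = 28.5
  (2.5, 14): z = 119.5
  (0, 14): z = 112

The largest value is z = 119.5, attained at (2.5, 14).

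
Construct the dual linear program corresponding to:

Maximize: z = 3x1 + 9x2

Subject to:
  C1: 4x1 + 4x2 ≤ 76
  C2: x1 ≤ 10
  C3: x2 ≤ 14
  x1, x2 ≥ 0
Minimize: z = 76y1 + 10y2 + 14y3

Subject to:
  C1: -4y1 - y2 ≤ -3
  C2: -4y1 - y3 ≤ -9
  y1, y2, y3 ≥ 0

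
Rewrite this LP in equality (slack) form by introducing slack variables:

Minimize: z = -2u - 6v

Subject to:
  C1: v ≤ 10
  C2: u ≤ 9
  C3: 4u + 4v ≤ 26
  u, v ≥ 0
min z = -2u - 6v

s.t.
  v + s1 = 10
  u + s2 = 9
  4u + 4v + s3 = 26
  u, v, s1, s2, s3 ≥ 0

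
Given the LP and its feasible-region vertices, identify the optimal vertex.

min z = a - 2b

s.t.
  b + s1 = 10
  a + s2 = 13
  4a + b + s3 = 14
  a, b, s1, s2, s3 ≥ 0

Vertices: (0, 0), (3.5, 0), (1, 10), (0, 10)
(0, 10) with z = -20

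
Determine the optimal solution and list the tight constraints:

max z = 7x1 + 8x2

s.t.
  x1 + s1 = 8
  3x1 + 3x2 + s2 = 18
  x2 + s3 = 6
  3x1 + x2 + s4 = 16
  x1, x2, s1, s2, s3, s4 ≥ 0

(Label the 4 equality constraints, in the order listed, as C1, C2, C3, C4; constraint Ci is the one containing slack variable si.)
Optimal: x1 = 0, x2 = 6
Binding: C2, C3, x1 ≥ 0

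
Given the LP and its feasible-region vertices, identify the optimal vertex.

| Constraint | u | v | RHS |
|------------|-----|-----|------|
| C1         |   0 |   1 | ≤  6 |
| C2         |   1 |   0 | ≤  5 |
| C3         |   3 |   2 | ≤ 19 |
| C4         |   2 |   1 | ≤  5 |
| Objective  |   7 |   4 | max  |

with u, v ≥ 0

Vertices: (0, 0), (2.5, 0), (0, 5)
Evaluating z = 7u + 4v at each vertex:
  (0, 0): z = 0
  (2.5, 0): z = 17.5
  (0, 5): z = 20

The largest value is z = 20, attained at (0, 5).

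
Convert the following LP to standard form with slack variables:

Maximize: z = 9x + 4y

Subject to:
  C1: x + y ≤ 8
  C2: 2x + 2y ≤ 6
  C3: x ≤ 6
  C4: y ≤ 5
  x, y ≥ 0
max z = 9x + 4y

s.t.
  x + y + s1 = 8
  2x + 2y + s2 = 6
  x + s3 = 6
  y + s4 = 5
  x, y, s1, s2, s3, s4 ≥ 0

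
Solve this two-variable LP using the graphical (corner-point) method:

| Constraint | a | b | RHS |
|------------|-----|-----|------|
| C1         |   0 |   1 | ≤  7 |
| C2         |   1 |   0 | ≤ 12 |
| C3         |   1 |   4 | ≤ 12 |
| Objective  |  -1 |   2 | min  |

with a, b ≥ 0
a = 12, b = 0, z = -12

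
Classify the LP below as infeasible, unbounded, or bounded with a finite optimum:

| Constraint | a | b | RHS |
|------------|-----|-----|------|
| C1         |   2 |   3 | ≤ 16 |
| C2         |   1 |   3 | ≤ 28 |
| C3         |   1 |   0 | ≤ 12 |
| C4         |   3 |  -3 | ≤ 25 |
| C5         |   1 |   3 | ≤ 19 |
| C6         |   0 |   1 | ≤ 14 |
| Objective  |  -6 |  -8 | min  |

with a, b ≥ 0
The point (8, 0) satisfies every constraint, so the LP is feasible; the constraints give a ≤ 12 and b ≤ 14, which with a, b ≥ 0 keep the feasible region inside a bounded box. A feasible, bounded LP attains a finite optimum at a vertex.

Evaluating z = -6a - 8b at each vertex:
  (0, 0): z = 0
  (8, 0): z = -48
  (0, 5.333): z = -42.67

Feasible with finite optimum z* = -48 at (8, 0).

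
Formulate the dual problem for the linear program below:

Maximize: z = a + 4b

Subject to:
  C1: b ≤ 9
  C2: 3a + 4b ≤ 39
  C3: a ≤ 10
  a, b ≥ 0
Minimize: z = 9y1 + 39y2 + 10y3

Subject to:
  C1: -3y2 - y3 ≤ -1
  C2: -y1 - 4y2 ≤ -4
  y1, y2, y3 ≥ 0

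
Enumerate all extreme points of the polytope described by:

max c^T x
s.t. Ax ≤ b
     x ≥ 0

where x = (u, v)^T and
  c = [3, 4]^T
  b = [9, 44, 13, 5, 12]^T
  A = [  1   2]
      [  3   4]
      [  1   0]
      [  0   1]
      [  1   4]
Each vertex is the intersection of two constraint boundaries that also satisfies all remaining constraints:
  u = 0 and v = 0 → (0, 0)
  u + 2v = 9 and v = 0 → (9, 0)
  u + 2v = 9 and u + 4v = 12 → (6, 1.5)
  u + 4v = 12 and u = 0 → (0, 3)

Vertices: (0, 0), (9, 0), (6, 1.5), (0, 3)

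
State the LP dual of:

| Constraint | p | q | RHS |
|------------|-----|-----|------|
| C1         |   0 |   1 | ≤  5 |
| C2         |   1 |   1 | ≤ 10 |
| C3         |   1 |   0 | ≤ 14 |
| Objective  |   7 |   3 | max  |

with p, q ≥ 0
Minimize: z = 5y1 + 10y2 + 14y3

Subject to:
  C1: -y2 - y3 ≤ -7
  C2: -y1 - y2 ≤ -3
  y1, y2, y3 ≥ 0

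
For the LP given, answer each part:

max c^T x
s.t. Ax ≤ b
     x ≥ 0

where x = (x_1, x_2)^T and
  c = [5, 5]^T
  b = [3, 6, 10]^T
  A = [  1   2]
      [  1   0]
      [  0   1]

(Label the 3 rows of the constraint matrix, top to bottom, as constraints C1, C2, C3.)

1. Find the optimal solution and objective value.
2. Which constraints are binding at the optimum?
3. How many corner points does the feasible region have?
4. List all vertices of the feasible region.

1. x_1 = 3, x_2 = 0, z = 15
2. C1, x_2 ≥ 0
3. 3
4. (0, 0), (3, 0), (0, 1.5)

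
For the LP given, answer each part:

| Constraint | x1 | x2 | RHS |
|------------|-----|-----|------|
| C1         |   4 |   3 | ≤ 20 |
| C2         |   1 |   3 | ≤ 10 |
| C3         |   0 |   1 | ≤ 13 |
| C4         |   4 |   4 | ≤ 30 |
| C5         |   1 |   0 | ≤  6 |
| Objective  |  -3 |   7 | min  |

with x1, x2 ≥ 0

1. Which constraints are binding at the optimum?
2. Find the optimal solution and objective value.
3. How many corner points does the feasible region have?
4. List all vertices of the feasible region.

1. C1, x2 ≥ 0
2. x1 = 5, x2 = 0, z = -15
3. 4
4. (0, 0), (5, 0), (3.333, 2.222), (0, 3.333)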